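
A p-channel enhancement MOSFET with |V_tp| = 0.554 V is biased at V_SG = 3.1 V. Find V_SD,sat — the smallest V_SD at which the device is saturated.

The boundary between triode and saturation is V_SD = V_SG − |V_tp| = V_ov.
V_ov = 3.1 − 0.554 = 2.55 V.

V_SD,sat = 2.55 V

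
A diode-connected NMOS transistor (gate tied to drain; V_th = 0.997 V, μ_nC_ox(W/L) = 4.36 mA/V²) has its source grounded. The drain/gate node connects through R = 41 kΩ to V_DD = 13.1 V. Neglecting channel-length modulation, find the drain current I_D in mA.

With gate tied to drain, V_GS = V_DS ≥ V_GS − V_th, so the device is in saturation.
KCL at the drain: ½ k_n (V_GS − V_th)² = (V_DD − V_GS)/R.
Let x = V_GS − 0.997. Then 89.4 x² + x − 12.1 = 0, giving x = 0.362 V (positive root), so V_GS = 1.36 V.
I_D = (V_DD − V_GS)/R = (13.1 − 1.36) / 41 = 0.286 mA.

I_D = 0.286 mA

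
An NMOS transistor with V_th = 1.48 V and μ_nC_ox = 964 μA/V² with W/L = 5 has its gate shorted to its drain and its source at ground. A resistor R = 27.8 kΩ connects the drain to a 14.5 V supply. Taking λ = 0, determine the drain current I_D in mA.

With gate tied to drain, V_GS = V_DS ≥ V_GS − V_th, so the device is in saturation.
k_n = μ_nC_ox · (W/L) = 4.82 mA/V².
KCL at the drain: ½ k_n (V_GS − V_th)² = (V_DD − V_GS)/R.
Let x = V_GS − 1.48. Then 67 x² + x − 13.02 = 0, giving x = 0.433 V (positive root), so V_GS = 1.91 V.
I_D = (V_DD − V_GS)/R = (14.5 − 1.91) / 27.8 = 0.453 mA.

I_D = 0.453 mA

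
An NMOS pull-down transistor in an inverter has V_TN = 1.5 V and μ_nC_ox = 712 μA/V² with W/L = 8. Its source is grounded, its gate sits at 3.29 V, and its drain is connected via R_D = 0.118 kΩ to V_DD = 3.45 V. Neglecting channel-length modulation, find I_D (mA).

I_D = 9.13 mA

V_GS = V_G = 3.29 V, so V_ov = 3.29 − 1.5 = 1.79 V.
k_n = μ_nC_ox · (W/L) = 5.696 mA/V².
Assume saturation: I_D = ½ k_n V_ov² = 0.5 × 5.696 × 1.79² = 9.13 mA, giving V_DS = V_DD − I_D R_D = 3.45 − 9.13 × 0.118 = 2.37 V.
V_DS = 2.37 V ≥ V_ov = 1.79 V, confirming saturation.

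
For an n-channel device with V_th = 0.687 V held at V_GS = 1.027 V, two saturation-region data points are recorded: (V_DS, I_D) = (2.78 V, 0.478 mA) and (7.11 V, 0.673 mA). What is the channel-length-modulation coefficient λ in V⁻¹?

With V_GS fixed, I_D ∝ (1 + λ V_DS) in saturation, so I_D2/I_D1 = (1 + λ V_DS2)/(1 + λ V_DS1).
0.673/0.478 = 1.408 = (1 + 7.11 λ)/(1 + 2.78 λ).
Solving: λ (I_D1 V_DS2 − I_D2 V_DS1) = I_D2 − I_D1, so λ = (0.673 − 0.478) / (0.478 × 7.11 − 0.673 × 2.78) = 0.195 / 1.53 = 0.128 V⁻¹.

λ = 0.128 V⁻¹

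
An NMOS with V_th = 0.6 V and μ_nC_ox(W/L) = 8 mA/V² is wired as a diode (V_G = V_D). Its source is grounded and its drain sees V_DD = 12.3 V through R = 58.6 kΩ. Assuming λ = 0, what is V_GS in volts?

With gate tied to drain, V_GS = V_DS ≥ V_GS − V_th, so the device is in saturation.
KCL at the drain: ½ k_n (V_GS − V_th)² = (V_DD − V_GS)/R.
Let x = V_GS − 0.6. Then 234 x² + x − 11.7 = 0, giving x = 0.221 V (positive root), so V_GS = 0.821 V.
I_D = (V_DD − V_GS)/R = (12.3 − 0.821) / 58.6 = 0.196 mA.

V_GS = 0.821 V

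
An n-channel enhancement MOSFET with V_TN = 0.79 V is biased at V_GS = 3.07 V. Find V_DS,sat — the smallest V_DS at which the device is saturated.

The boundary between triode and saturation is V_DS = V_GS − V_TN = V_ov.
V_ov = 3.07 − 0.79 = 2.28 V.

V_DS,sat = 2.28 V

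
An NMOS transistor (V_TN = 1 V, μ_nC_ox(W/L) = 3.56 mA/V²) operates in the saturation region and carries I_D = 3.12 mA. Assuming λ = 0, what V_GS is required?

V_GS = 2.32 V

In saturation I_D = ½ k_n (V_GS − V_TN)², so V_GS − V_TN = √(2 I_D / k_n) = √(2 × 3.12 / 3.56) = 1.32 V.
V_GS = 1 + 1.32 = 2.32 V.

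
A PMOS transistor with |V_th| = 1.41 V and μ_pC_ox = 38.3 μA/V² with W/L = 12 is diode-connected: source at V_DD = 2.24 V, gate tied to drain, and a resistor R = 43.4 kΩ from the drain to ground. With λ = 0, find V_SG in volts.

V_SG = 1.65 V

With gate tied to drain, V_SG = V_SD ≥ V_SG − |V_th|, so the device is in saturation.
k_p = μ_pC_ox · (W/L) = 0.4596 mA/V².
KCL at the drain: ½ k_p (V_SG − |V_th|)² = (V_DD − V_SG)/R.
Let x = V_SG − 1.41. Then 9.97 x² + x − 0.83 = 0, giving x = 0.243 V (positive root), so V_SG = 1.65 V.
I_D = (V_DD − V_SG)/R = (2.24 − 1.65) / 43.4 = 0.0135 mA.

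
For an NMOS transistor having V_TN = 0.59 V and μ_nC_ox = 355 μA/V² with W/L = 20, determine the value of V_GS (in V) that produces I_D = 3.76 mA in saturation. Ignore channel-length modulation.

V_GS = 1.62 V

k_n = μ_nC_ox · (W/L) = 7.1 mA/V².
In saturation I_D = ½ k_n (V_GS − V_TN)², so V_GS − V_TN = √(2 I_D / k_n) = √(2 × 3.76 / 7.1) = 1.03 V.
V_GS = 0.59 + 1.03 = 1.62 V.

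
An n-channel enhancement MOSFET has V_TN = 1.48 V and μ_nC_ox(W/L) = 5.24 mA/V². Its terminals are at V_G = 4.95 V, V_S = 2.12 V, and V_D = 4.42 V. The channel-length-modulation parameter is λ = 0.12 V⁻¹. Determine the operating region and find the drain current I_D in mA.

V_GS = V_G − V_S = 4.95 − 2.12 = 2.83 V; V_DS = V_D − V_S = 4.42 − 2.12 = 2.3 V.
V_ov = V_GS − V_TN = 2.83 − 1.48 = 1.35 V.
Since V_DS = 2.3 V ≥ V_ov = 1.35 V, the device is in saturation.
I_D = ½ k_n V_ov² (1 + λ V_DS) = 0.5 × 5.24 × 1.35² × (1 + 0.12 × 2.3) = 6.09 mA.

Saturation; I_D = 6.09 mA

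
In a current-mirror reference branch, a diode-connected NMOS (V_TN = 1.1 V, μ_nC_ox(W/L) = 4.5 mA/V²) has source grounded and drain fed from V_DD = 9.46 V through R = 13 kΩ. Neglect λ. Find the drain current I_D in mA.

With gate tied to drain, V_GS = V_DS ≥ V_GS − V_TN, so the device is in saturation.
KCL at the drain: ½ k_n (V_GS − V_TN)² = (V_DD − V_GS)/R.
Let x = V_GS − 1.1. Then 29.2 x² + x − 8.36 = 0, giving x = 0.518 V (positive root), so V_GS = 1.62 V.
I_D = (V_DD − V_GS)/R = (9.46 − 1.62) / 13 = 0.603 mA.

I_D = 0.603 mA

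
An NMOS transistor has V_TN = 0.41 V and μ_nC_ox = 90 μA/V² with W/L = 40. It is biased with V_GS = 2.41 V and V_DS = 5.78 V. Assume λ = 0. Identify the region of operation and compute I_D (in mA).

Saturation; I_D = 7.20 mA

k_n = μ_nC_ox · (W/L) = 3.6 mA/V².
V_ov = V_GS − V_TN = 2.41 − 0.41 = 2 V.
Since V_DS = 5.78 V ≥ V_ov = 2 V, the device is in saturation.
I_D = ½ k_n V_ov² = 0.5 × 3.6 × 2² = 7.2 mA.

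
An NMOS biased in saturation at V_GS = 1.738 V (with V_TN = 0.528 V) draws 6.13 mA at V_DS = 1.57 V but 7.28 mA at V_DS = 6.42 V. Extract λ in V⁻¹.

λ = 0.0412 V⁻¹

With V_GS fixed, I_D ∝ (1 + λ V_DS) in saturation, so I_D2/I_D1 = (1 + λ V_DS2)/(1 + λ V_DS1).
7.28/6.13 = 1.188 = (1 + 6.42 λ)/(1 + 1.57 λ).
Solving: λ (I_D1 V_DS2 − I_D2 V_DS1) = I_D2 − I_D1, so λ = (7.28 − 6.13) / (6.13 × 6.42 − 7.28 × 1.57) = 1.15 / 27.9 = 0.0412 V⁻¹.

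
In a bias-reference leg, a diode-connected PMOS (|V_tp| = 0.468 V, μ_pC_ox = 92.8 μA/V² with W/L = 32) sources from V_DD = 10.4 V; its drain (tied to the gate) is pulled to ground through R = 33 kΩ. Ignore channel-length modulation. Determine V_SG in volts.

V_SG = 0.908 V

With gate tied to drain, V_SG = V_SD ≥ V_SG − |V_tp|, so the device is in saturation.
k_p = μ_pC_ox · (W/L) = 2.97 mA/V².
KCL at the drain: ½ k_p (V_SG − |V_tp|)² = (V_DD − V_SG)/R.
Let x = V_SG − 0.468. Then 49 x² + x − 9.932 = 0, giving x = 0.44 V (positive root), so V_SG = 0.908 V.
I_D = (V_DD − V_SG)/R = (10.4 − 0.908) / 33 = 0.288 mA.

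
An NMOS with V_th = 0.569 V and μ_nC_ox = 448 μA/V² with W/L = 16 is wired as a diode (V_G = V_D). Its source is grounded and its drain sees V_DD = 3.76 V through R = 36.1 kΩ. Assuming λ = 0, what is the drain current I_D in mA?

I_D = 0.0841 mA

With gate tied to drain, V_GS = V_DS ≥ V_GS − V_th, so the device is in saturation.
k_n = μ_nC_ox · (W/L) = 7.168 mA/V².
KCL at the drain: ½ k_n (V_GS − V_th)² = (V_DD − V_GS)/R.
Let x = V_GS − 0.569. Then 129 x² + x − 3.191 = 0, giving x = 0.153 V (positive root), so V_GS = 0.722 V.
I_D = (V_DD − V_GS)/R = (3.76 − 0.722) / 36.1 = 0.0841 mA.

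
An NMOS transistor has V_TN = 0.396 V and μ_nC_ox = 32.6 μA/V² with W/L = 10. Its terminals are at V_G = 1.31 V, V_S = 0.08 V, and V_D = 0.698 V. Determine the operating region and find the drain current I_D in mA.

V_GS = V_G − V_S = 1.31 − 0.08 = 1.23 V; V_DS = V_D − V_S = 0.698 − 0.08 = 0.618 V.
k_n = μ_nC_ox · (W/L) = 0.326 mA/V².
V_ov = V_GS − V_TN = 1.23 − 0.396 = 0.834 V.
Since V_DS = 0.618 V < V_ov = 0.834 V, the device is in the triode region.
I_D = k_n [V_ov · V_DS − ½ V_DS²] = 0.326 × [0.834 × 0.618 − 0.5 × 0.618²] = 0.106 mA.

Triode; I_D = 0.106 mA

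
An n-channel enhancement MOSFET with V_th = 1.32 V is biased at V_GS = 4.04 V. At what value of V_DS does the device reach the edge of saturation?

The boundary between triode and saturation is V_DS = V_GS − V_th = V_ov.
V_ov = 4.04 − 1.32 = 2.72 V.

V_DS,sat = 2.72 V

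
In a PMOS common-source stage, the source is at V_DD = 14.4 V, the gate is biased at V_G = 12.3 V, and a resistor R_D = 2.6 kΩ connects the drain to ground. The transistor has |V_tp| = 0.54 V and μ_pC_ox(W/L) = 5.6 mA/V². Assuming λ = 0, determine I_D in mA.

V_SG = V_DD − V_G = 14.4 − 12.3 = 2.1 V, so V_ov = 2.1 − 0.54 = 1.56 V.
Assume saturation: I_D = ½ k_p V_ov² = 0.5 × 5.6 × 1.56² = 6.81 mA, giving V_SD = V_DD − I_D R_D = 14.4 − 6.81 × 2.6 = -3.32 V.
But -3.32 V < V_ov = 1.56 V, so the device is actually in triode.
In triode I_D = k_p[V_ov V_SD − ½ V_SD²] and I_D = (V_DD − V_SD)/R_D. Equating: 7.28 V_SD² − 23.71 V_SD + 14.4 = 0, giving V_SD = 0.807 V (the root below V_ov).
I_D = (14.4 − 0.807) / 2.6 = 5.23 mA.

I_D = 5.23 mA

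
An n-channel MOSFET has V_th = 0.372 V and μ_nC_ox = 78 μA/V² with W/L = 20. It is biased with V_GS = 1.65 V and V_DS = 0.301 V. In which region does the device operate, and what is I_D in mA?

Triode; I_D = 0.529 mA

k_n = μ_nC_ox · (W/L) = 1.56 mA/V².
V_ov = V_GS − V_th = 1.65 − 0.372 = 1.28 V.
Since V_DS = 0.301 V < V_ov = 1.28 V, the device is in the triode region.
I_D = k_n [V_ov · V_DS − ½ V_DS²] = 1.56 × [1.28 × 0.301 − 0.5 × 0.301²] = 0.529 mA.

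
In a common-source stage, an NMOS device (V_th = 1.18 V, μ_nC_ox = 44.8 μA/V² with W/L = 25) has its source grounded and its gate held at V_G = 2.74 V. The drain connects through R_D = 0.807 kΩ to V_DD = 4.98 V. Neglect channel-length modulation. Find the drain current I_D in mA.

V_GS = V_G = 2.74 V, so V_ov = 2.74 − 1.18 = 1.56 V.
k_n = μ_nC_ox · (W/L) = 1.12 mA/V².
Assume saturation: I_D = ½ k_n V_ov² = 0.5 × 1.12 × 1.56² = 1.36 mA, giving V_DS = V_DD − I_D R_D = 4.98 − 1.36 × 0.807 = 3.88 V.
V_DS = 3.88 V ≥ V_ov = 1.56 V, confirming saturation.

I_D = 1.36 mA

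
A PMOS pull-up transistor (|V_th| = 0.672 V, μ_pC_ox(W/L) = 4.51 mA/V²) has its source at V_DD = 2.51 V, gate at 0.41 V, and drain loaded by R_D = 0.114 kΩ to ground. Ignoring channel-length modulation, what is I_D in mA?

I_D = 4.60 mA

V_SG = V_DD − V_G = 2.51 − 0.41 = 2.1 V, so V_ov = 2.1 − 0.672 = 1.43 V.
Assume saturation: I_D = ½ k_p V_ov² = 0.5 × 4.51 × 1.43² = 4.6 mA, giving V_SD = V_DD − I_D R_D = 2.51 − 4.6 × 0.114 = 1.99 V.
V_SD = 1.99 V ≥ V_ov = 1.43 V, confirming saturation.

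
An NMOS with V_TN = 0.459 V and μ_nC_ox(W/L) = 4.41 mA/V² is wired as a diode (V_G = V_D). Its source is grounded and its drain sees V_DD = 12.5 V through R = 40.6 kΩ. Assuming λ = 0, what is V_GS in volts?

V_GS = 0.820 V

With gate tied to drain, V_GS = V_DS ≥ V_GS − V_TN, so the device is in saturation.
KCL at the drain: ½ k_n (V_GS − V_TN)² = (V_DD − V_GS)/R.
Let x = V_GS − 0.459. Then 89.5 x² + x − 12.04 = 0, giving x = 0.361 V (positive root), so V_GS = 0.82 V.
I_D = (V_DD − V_GS)/R = (12.5 − 0.82) / 40.6 = 0.288 mA.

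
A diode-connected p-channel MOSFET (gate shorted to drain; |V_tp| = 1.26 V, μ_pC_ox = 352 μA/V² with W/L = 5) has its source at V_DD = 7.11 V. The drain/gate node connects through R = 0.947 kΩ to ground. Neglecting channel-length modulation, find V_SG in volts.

V_SG = 3.38 V

With gate tied to drain, V_SG = V_SD ≥ V_SG − |V_tp|, so the device is in saturation.
k_p = μ_pC_ox · (W/L) = 1.76 mA/V².
KCL at the drain: ½ k_p (V_SG − |V_tp|)² = (V_DD − V_SG)/R.
Let x = V_SG − 1.26. Then 0.833 x² + x − 5.85 = 0, giving x = 2.12 V (positive root), so V_SG = 3.38 V.
I_D = (V_DD − V_SG)/R = (7.11 − 3.38) / 0.947 = 3.94 mA.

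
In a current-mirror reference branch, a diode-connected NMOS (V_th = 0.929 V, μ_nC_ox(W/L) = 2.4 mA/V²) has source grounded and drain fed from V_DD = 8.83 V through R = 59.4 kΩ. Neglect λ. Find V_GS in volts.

V_GS = 1.25 V

With gate tied to drain, V_GS = V_DS ≥ V_GS − V_th, so the device is in saturation.
KCL at the drain: ½ k_n (V_GS − V_th)² = (V_DD − V_GS)/R.
Let x = V_GS − 0.929. Then 71.3 x² + x − 7.901 = 0, giving x = 0.326 V (positive root), so V_GS = 1.25 V.
I_D = (V_DD − V_GS)/R = (8.83 − 1.25) / 59.4 = 0.128 mA.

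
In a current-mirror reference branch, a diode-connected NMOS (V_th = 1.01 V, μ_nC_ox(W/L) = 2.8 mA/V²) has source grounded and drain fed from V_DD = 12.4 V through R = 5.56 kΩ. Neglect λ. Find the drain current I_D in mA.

I_D = 1.84 mA

With gate tied to drain, V_GS = V_DS ≥ V_GS − V_th, so the device is in saturation.
KCL at the drain: ½ k_n (V_GS − V_th)² = (V_DD − V_GS)/R.
Let x = V_GS − 1.01. Then 7.78 x² + x − 11.39 = 0, giving x = 1.15 V (positive root), so V_GS = 2.16 V.
I_D = (V_DD − V_GS)/R = (12.4 − 2.16) / 5.56 = 1.84 mA.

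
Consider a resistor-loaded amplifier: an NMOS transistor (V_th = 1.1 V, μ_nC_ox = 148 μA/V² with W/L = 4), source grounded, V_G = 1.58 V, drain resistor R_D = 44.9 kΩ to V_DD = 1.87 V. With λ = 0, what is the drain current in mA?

I_D = 0.0381 mA

V_GS = V_G = 1.58 V, so V_ov = 1.58 − 1.1 = 0.48 V.
k_n = μ_nC_ox · (W/L) = 0.592 mA/V².
Assume saturation: I_D = ½ k_n V_ov² = 0.5 × 0.592 × 0.48² = 0.0682 mA, giving V_DS = V_DD − I_D R_D = 1.87 − 0.0682 × 44.9 = -1.19 V.
But -1.19 V < V_ov = 0.48 V, so the device is actually in triode.
In triode I_D = k_n[V_ov V_DS − ½ V_DS²] and I_D = (V_DD − V_DS)/R_D. Equating: 13.3 V_DS² − 13.76 V_DS + 1.87 = 0, giving V_DS = 0.161 V (the root below V_ov).
I_D = (1.87 − 0.161) / 44.9 = 0.0381 mA.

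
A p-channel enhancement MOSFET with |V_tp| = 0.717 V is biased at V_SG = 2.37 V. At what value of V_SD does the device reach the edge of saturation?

The boundary between triode and saturation is V_SD = V_SG − |V_tp| = V_ov.
V_ov = 2.37 − 0.717 = 1.65 V.

V_SD,sat = 1.65 V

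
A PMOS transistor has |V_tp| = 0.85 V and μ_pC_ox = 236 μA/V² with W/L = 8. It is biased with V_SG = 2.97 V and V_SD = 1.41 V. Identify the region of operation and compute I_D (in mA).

Triode; I_D = 3.77 mA

k_p = μ_pC_ox · (W/L) = 1.888 mA/V².
V_ov = V_SG − |V_tp| = 2.97 − 0.85 = 2.12 V.
Since V_SD = 1.41 V < V_ov = 2.12 V, the device is in the triode region.
I_D = k_p [V_ov · V_SD − ½ V_SD²] = 1.888 × [2.12 × 1.41 − 0.5 × 1.41²] = 3.77 mA.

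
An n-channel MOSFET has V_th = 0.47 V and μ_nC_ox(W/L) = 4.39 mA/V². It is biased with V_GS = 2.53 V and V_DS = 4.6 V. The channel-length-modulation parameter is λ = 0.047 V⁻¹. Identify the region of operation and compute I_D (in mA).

Saturation; I_D = 11.3 mA

V_ov = V_GS − V_th = 2.53 − 0.47 = 2.06 V.
Since V_DS = 4.6 V ≥ V_ov = 2.06 V, the device is in saturation.
I_D = ½ k_n V_ov² (1 + λ V_DS) = 0.5 × 4.39 × 2.06² × (1 + 0.047 × 4.6) = 11.3 mA.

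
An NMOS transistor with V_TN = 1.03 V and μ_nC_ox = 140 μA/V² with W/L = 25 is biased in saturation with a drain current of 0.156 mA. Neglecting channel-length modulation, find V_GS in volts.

k_n = μ_nC_ox · (W/L) = 3.5 mA/V².
In saturation I_D = ½ k_n (V_GS − V_TN)², so V_GS − V_TN = √(2 I_D / k_n) = √(2 × 0.156 / 3.5) = 0.299 V.
V_GS = 1.03 + 0.299 = 1.33 V.

V_GS = 1.33 V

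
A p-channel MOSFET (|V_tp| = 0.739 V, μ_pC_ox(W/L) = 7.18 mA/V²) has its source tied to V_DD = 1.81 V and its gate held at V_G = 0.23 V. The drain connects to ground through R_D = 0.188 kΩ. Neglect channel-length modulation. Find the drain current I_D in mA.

I_D = 2.54 mA

V_SG = V_DD − V_G = 1.81 − 0.23 = 1.58 V, so V_ov = 1.58 − 0.739 = 0.841 V.
Assume saturation: I_D = ½ k_p V_ov² = 0.5 × 7.18 × 0.841² = 2.54 mA, giving V_SD = V_DD − I_D R_D = 1.81 − 2.54 × 0.188 = 1.33 V.
V_SD = 1.33 V ≥ V_ov = 0.841 V, confirming saturation.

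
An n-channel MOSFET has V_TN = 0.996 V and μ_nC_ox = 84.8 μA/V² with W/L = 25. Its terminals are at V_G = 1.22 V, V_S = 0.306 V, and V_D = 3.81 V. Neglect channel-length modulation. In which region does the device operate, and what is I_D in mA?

Cutoff; I_D = 0 mA

V_GS = V_G − V_S = 1.22 − 0.306 = 0.914 V; V_DS = V_D − V_S = 3.81 − 0.306 = 3.5 V.
V_GS = 0.914 V < V_TN = 0.996 V, so the transistor is in cutoff.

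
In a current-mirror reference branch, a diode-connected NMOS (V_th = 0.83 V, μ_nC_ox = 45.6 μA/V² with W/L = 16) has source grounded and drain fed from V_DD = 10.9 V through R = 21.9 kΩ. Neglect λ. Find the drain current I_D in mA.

With gate tied to drain, V_GS = V_DS ≥ V_GS − V_th, so the device is in saturation.
k_n = μ_nC_ox · (W/L) = 0.7296 mA/V².
KCL at the drain: ½ k_n (V_GS − V_th)² = (V_DD − V_GS)/R.
Let x = V_GS − 0.83. Then 7.99 x² + x − 10.07 = 0, giving x = 1.06 V (positive root), so V_GS = 1.89 V.
I_D = (V_DD − V_GS)/R = (10.9 − 1.89) / 21.9 = 0.411 mA.

I_D = 0.411 mA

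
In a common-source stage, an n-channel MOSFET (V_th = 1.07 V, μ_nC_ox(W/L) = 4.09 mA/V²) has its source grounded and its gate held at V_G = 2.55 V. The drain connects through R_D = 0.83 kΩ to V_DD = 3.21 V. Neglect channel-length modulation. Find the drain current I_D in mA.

V_GS = V_G = 2.55 V, so V_ov = 2.55 − 1.07 = 1.48 V.
Assume saturation: I_D = ½ k_n V_ov² = 0.5 × 4.09 × 1.48² = 4.48 mA, giving V_DS = V_DD − I_D R_D = 3.21 − 4.48 × 0.83 = -0.508 V.
But -0.508 V < V_ov = 1.48 V, so the device is actually in triode.
In triode I_D = k_n[V_ov V_DS − ½ V_DS²] and I_D = (V_DD − V_DS)/R_D. Equating: 1.7 V_DS² − 6.024 V_DS + 3.21 = 0, giving V_DS = 0.653 V (the root below V_ov).
I_D = (3.21 − 0.653) / 0.83 = 3.08 mA.

I_D = 3.08 mA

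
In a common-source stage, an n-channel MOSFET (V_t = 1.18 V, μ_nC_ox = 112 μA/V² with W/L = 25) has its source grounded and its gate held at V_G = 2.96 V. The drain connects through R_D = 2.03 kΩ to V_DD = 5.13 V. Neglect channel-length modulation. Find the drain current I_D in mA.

V_GS = V_G = 2.96 V, so V_ov = 2.96 − 1.18 = 1.78 V.
k_n = μ_nC_ox · (W/L) = 2.8 mA/V².
Assume saturation: I_D = ½ k_n V_ov² = 0.5 × 2.8 × 1.78² = 4.44 mA, giving V_DS = V_DD − I_D R_D = 5.13 − 4.44 × 2.03 = -3.87 V.
But -3.87 V < V_ov = 1.78 V, so the device is actually in triode.
In triode I_D = k_n[V_ov V_DS − ½ V_DS²] and I_D = (V_DD − V_DS)/R_D. Equating: 2.84 V_DS² − 11.12 V_DS + 5.13 = 0, giving V_DS = 0.534 V (the root below V_ov).
I_D = (5.13 − 0.534) / 2.03 = 2.26 mA.

I_D = 2.26 mA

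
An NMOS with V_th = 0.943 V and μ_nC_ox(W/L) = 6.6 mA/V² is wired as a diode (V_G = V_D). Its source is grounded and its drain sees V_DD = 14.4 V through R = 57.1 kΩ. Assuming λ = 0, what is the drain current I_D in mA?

With gate tied to drain, V_GS = V_DS ≥ V_GS − V_th, so the device is in saturation.
KCL at the drain: ½ k_n (V_GS − V_th)² = (V_DD − V_GS)/R.
Let x = V_GS − 0.943. Then 188 x² + x − 13.46 = 0, giving x = 0.265 V (positive root), so V_GS = 1.21 V.
I_D = (V_DD − V_GS)/R = (14.4 − 1.21) / 57.1 = 0.231 mA.

I_D = 0.231 mA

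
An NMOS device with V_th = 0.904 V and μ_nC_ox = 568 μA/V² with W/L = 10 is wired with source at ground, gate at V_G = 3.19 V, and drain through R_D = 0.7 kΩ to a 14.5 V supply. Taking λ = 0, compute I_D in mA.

V_GS = V_G = 3.19 V, so V_ov = 3.19 − 0.904 = 2.29 V.
k_n = μ_nC_ox · (W/L) = 5.68 mA/V².
Assume saturation: I_D = ½ k_n V_ov² = 0.5 × 5.68 × 2.29² = 14.8 mA, giving V_DS = V_DD − I_D R_D = 14.5 − 14.8 × 0.7 = 4.11 V.
V_DS = 4.11 V ≥ V_ov = 2.29 V, confirming saturation.

I_D = 14.8 mA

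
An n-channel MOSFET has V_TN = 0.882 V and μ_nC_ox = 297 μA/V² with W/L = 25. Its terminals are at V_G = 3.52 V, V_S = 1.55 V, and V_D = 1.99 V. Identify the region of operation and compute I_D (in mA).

Triode; I_D = 2.84 mA

V_GS = V_G − V_S = 3.52 − 1.55 = 1.97 V; V_DS = V_D − V_S = 1.99 − 1.55 = 0.44 V.
k_n = μ_nC_ox · (W/L) = 7.425 mA/V².
V_ov = V_GS − V_TN = 1.97 − 0.882 = 1.09 V.
Since V_DS = 0.44 V < V_ov = 1.09 V, the device is in the triode region.
I_D = k_n [V_ov · V_DS − ½ V_DS²] = 7.425 × [1.09 × 0.44 − 0.5 × 0.44²] = 2.84 mA.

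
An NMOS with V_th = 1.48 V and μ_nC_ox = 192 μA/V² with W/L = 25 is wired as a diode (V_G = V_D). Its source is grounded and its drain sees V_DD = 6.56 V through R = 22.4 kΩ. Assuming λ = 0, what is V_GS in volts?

With gate tied to drain, V_GS = V_DS ≥ V_GS − V_th, so the device is in saturation.
k_n = μ_nC_ox · (W/L) = 4.8 mA/V².
KCL at the drain: ½ k_n (V_GS − V_th)² = (V_DD − V_GS)/R.
Let x = V_GS − 1.48. Then 53.8 x² + x − 5.08 = 0, giving x = 0.298 V (positive root), so V_GS = 1.78 V.
I_D = (V_DD − V_GS)/R = (6.56 − 1.78) / 22.4 = 0.213 mA.

V_GS = 1.78 V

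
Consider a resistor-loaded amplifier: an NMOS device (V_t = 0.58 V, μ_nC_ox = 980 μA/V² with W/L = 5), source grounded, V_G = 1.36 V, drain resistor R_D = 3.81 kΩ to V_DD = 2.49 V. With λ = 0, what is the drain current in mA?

I_D = 0.606 mA

V_GS = V_G = 1.36 V, so V_ov = 1.36 − 0.58 = 0.78 V.
k_n = μ_nC_ox · (W/L) = 4.9 mA/V².
Assume saturation: I_D = ½ k_n V_ov² = 0.5 × 4.9 × 0.78² = 1.49 mA, giving V_DS = V_DD − I_D R_D = 2.49 − 1.49 × 3.81 = -3.19 V.
But -3.19 V < V_ov = 0.78 V, so the device is actually in triode.
In triode I_D = k_n[V_ov V_DS − ½ V_DS²] and I_D = (V_DD − V_DS)/R_D. Equating: 9.33 V_DS² − 15.56 V_DS + 2.49 = 0, giving V_DS = 0.179 V (the root below V_ov).
I_D = (2.49 − 0.179) / 3.81 = 0.606 mA.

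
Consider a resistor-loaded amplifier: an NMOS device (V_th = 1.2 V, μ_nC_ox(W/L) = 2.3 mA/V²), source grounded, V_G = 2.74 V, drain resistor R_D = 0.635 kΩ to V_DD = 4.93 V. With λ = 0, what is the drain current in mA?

V_GS = V_G = 2.74 V, so V_ov = 2.74 − 1.2 = 1.54 V.
Assume saturation: I_D = ½ k_n V_ov² = 0.5 × 2.3 × 1.54² = 2.73 mA, giving V_DS = V_DD − I_D R_D = 4.93 − 2.73 × 0.635 = 3.2 V.
V_DS = 3.2 V ≥ V_ov = 1.54 V, confirming saturation.

I_D = 2.73 mA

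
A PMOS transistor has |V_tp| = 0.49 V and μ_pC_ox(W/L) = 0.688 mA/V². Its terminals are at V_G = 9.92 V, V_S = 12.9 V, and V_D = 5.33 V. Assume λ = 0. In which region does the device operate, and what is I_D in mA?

V_SG = V_S − V_G = 12.9 − 9.92 = 2.98 V; V_SD = V_S − V_D = 12.9 − 5.33 = 7.57 V.
V_ov = V_SG − |V_tp| = 2.98 − 0.49 = 2.49 V.
Since V_SD = 7.57 V ≥ V_ov = 2.49 V, the device is in saturation.
I_D = ½ k_p V_ov² = 0.5 × 0.688 × 2.49² = 2.13 mA.

Saturation; I_D = 2.13 mA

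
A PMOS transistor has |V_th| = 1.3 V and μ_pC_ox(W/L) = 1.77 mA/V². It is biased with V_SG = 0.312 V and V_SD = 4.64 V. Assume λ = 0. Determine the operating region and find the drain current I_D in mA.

Cutoff; I_D = 0 mA

V_SG = 0.312 V < |V_th| = 1.3 V, so the transistor is in cutoff.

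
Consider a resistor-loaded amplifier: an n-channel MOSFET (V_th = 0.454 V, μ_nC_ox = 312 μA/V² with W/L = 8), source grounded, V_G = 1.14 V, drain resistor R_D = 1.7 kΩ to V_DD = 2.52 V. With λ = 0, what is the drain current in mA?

I_D = 0.587 mA

V_GS = V_G = 1.14 V, so V_ov = 1.14 − 0.454 = 0.686 V.
k_n = μ_nC_ox · (W/L) = 2.496 mA/V².
Assume saturation: I_D = ½ k_n V_ov² = 0.5 × 2.496 × 0.686² = 0.587 mA, giving V_DS = V_DD − I_D R_D = 2.52 − 0.587 × 1.7 = 1.52 V.
V_DS = 1.52 V ≥ V_ov = 0.686 V, confirming saturation.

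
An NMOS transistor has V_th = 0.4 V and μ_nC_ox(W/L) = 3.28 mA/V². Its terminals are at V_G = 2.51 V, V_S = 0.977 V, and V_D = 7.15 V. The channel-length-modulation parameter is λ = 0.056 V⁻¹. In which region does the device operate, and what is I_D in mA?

V_GS = V_G − V_S = 2.51 − 0.977 = 1.53 V; V_DS = V_D − V_S = 7.15 − 0.977 = 6.17 V.
V_ov = V_GS − V_th = 1.53 − 0.4 = 1.13 V.
Since V_DS = 6.17 V ≥ V_ov = 1.13 V, the device is in saturation.
I_D = ½ k_n V_ov² (1 + λ V_DS) = 0.5 × 3.28 × 1.13² × (1 + 0.056 × 6.17) = 2.83 mA.

Saturation; I_D = 2.83 mA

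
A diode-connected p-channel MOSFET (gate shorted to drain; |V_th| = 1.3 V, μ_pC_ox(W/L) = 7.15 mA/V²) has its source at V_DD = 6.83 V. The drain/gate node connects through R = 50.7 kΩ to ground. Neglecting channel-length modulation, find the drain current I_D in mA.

With gate tied to drain, V_SG = V_SD ≥ V_SG − |V_th|, so the device is in saturation.
KCL at the drain: ½ k_p (V_SG − |V_th|)² = (V_DD − V_SG)/R.
Let x = V_SG − 1.3. Then 181 x² + x − 5.53 = 0, giving x = 0.172 V (positive root), so V_SG = 1.47 V.
I_D = (V_DD − V_SG)/R = (6.83 − 1.47) / 50.7 = 0.106 mA.

I_D = 0.106 mA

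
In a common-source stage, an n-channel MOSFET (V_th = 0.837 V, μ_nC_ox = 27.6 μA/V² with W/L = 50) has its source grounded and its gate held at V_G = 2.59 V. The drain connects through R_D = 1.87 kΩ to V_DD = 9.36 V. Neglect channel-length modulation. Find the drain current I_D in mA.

I_D = 2.12 mA

V_GS = V_G = 2.59 V, so V_ov = 2.59 − 0.837 = 1.75 V.
k_n = μ_nC_ox · (W/L) = 1.38 mA/V².
Assume saturation: I_D = ½ k_n V_ov² = 0.5 × 1.38 × 1.75² = 2.12 mA, giving V_DS = V_DD − I_D R_D = 9.36 − 2.12 × 1.87 = 5.39 V.
V_DS = 5.39 V ≥ V_ov = 1.75 V, confirming saturation.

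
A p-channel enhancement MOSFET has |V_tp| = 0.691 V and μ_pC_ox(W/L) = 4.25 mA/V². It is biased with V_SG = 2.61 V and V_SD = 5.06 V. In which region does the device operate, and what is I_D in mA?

V_ov = V_SG − |V_tp| = 2.61 − 0.691 = 1.92 V.
Since V_SD = 5.06 V ≥ V_ov = 1.92 V, the device is in saturation.
I_D = ½ k_p V_ov² = 0.5 × 4.25 × 1.92² = 7.83 mA.

Saturation; I_D = 7.83 mA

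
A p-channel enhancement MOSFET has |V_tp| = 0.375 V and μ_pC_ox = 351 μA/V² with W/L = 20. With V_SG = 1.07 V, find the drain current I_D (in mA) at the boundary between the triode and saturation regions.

At the boundary V_SD = V_ov = V_SG − |V_tp| = 1.07 − 0.375 = 0.695 V.
k_p = μ_pC_ox · (W/L) = 7.02 mA/V².
I_D = ½ k_p V_ov² = 0.5 × 7.02 × 0.695² = 1.7 mA.

I_D = 1.70 mA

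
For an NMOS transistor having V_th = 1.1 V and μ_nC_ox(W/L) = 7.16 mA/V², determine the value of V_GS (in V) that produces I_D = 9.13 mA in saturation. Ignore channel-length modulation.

In saturation I_D = ½ k_n (V_GS − V_th)², so V_GS − V_th = √(2 I_D / k_n) = √(2 × 9.13 / 7.16) = 1.6 V.
V_GS = 1.1 + 1.6 = 2.7 V.

V_GS = 2.70 V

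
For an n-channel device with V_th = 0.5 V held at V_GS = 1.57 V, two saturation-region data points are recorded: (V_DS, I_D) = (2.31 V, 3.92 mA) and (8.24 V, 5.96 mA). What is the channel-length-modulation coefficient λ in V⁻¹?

λ = 0.110 V⁻¹

With V_GS fixed, I_D ∝ (1 + λ V_DS) in saturation, so I_D2/I_D1 = (1 + λ V_DS2)/(1 + λ V_DS1).
5.96/3.92 = 1.52 = (1 + 8.24 λ)/(1 + 2.31 λ).
Solving: λ (I_D1 V_DS2 − I_D2 V_DS1) = I_D2 − I_D1, so λ = (5.96 − 3.92) / (3.92 × 8.24 − 5.96 × 2.31) = 2.04 / 18.5 = 0.11 V⁻¹.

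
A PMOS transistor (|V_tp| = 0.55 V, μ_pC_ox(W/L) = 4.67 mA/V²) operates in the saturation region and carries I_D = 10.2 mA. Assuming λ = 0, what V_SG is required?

V_SG = 2.64 V

In saturation I_D = ½ k_p (V_SG − |V_tp|)², so V_SG − |V_tp| = √(2 I_D / k_p) = √(2 × 10.2 / 4.67) = 2.09 V.
V_SG = 0.55 + 2.09 = 2.64 V.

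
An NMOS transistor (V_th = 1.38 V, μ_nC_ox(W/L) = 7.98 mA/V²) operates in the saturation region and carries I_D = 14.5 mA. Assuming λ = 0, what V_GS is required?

In saturation I_D = ½ k_n (V_GS − V_th)², so V_GS − V_th = √(2 I_D / k_n) = √(2 × 14.5 / 7.98) = 1.91 V.
V_GS = 1.38 + 1.91 = 3.29 V.

V_GS = 3.29 V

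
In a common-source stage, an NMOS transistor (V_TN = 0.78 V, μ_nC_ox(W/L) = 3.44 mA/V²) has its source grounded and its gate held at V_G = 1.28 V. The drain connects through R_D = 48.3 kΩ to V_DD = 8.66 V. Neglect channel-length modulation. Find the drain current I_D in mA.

I_D = 0.177 mA

V_GS = V_G = 1.28 V, so V_ov = 1.28 − 0.78 = 0.5 V.
Assume saturation: I_D = ½ k_n V_ov² = 0.5 × 3.44 × 0.5² = 0.43 mA, giving V_DS = V_DD − I_D R_D = 8.66 − 0.43 × 48.3 = -12.1 V.
But -12.1 V < V_ov = 0.5 V, so the device is actually in triode.
In triode I_D = k_n[V_ov V_DS − ½ V_DS²] and I_D = (V_DD − V_DS)/R_D. Equating: 83.1 V_DS² − 84.08 V_DS + 8.66 = 0, giving V_DS = 0.116 V (the root below V_ov).
I_D = (8.66 − 0.116) / 48.3 = 0.177 mA.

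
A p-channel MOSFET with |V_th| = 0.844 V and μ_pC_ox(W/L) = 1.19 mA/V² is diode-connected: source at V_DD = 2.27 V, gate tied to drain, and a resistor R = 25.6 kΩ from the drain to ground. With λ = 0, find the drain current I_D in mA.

With gate tied to drain, V_SG = V_SD ≥ V_SG − |V_th|, so the device is in saturation.
KCL at the drain: ½ k_p (V_SG − |V_th|)² = (V_DD − V_SG)/R.
Let x = V_SG − 0.844. Then 15.2 x² + x − 1.426 = 0, giving x = 0.275 V (positive root), so V_SG = 1.12 V.
I_D = (V_DD − V_SG)/R = (2.27 − 1.12) / 25.6 = 0.045 mA.

I_D = 0.0450 mA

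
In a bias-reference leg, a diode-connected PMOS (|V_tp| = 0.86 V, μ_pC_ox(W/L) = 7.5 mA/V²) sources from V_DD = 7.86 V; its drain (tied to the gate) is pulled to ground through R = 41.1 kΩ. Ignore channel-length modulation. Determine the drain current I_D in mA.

With gate tied to drain, V_SG = V_SD ≥ V_SG − |V_tp|, so the device is in saturation.
KCL at the drain: ½ k_p (V_SG − |V_tp|)² = (V_DD − V_SG)/R.
Let x = V_SG − 0.86. Then 154 x² + x − 7 = 0, giving x = 0.21 V (positive root), so V_SG = 1.07 V.
I_D = (V_DD − V_SG)/R = (7.86 − 1.07) / 41.1 = 0.165 mA.

I_D = 0.165 mA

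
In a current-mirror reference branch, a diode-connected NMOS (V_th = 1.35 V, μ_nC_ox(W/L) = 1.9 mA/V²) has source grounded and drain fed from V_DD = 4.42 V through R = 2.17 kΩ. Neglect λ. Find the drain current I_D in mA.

With gate tied to drain, V_GS = V_DS ≥ V_GS − V_th, so the device is in saturation.
KCL at the drain: ½ k_n (V_GS − V_th)² = (V_DD − V_GS)/R.
Let x = V_GS − 1.35. Then 2.06 x² + x − 3.07 = 0, giving x = 1 V (positive root), so V_GS = 2.35 V.
I_D = (V_DD − V_GS)/R = (4.42 − 2.35) / 2.17 = 0.953 mA.

I_D = 0.953 mA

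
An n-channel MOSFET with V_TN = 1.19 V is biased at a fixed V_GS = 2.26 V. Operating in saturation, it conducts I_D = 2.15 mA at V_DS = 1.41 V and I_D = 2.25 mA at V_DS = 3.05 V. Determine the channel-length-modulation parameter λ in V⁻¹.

With V_GS fixed, I_D ∝ (1 + λ V_DS) in saturation, so I_D2/I_D1 = (1 + λ V_DS2)/(1 + λ V_DS1).
2.25/2.15 = 1.047 = (1 + 3.05 λ)/(1 + 1.41 λ).
Solving: λ (I_D1 V_DS2 − I_D2 V_DS1) = I_D2 − I_D1, so λ = (2.25 − 2.15) / (2.15 × 3.05 − 2.25 × 1.41) = 0.1 / 3.38 = 0.0295 V⁻¹.

λ = 0.0295 V⁻¹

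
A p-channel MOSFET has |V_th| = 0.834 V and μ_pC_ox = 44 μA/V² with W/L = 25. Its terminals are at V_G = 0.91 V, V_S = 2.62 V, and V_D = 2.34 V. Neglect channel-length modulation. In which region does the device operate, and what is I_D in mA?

V_SG = V_S − V_G = 2.62 − 0.91 = 1.71 V; V_SD = V_S − V_D = 2.62 − 2.34 = 0.28 V.
k_p = μ_pC_ox · (W/L) = 1.1 mA/V².
V_ov = V_SG − |V_th| = 1.71 − 0.834 = 0.876 V.
Since V_SD = 0.28 V < V_ov = 0.876 V, the device is in the triode region.
I_D = k_p [V_ov · V_SD − ½ V_SD²] = 1.1 × [0.876 × 0.28 − 0.5 × 0.28²] = 0.227 mA.

Triode; I_D = 0.227 mA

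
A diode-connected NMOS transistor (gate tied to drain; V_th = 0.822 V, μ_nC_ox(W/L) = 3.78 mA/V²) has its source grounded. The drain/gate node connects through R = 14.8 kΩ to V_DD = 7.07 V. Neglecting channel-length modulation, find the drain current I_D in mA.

I_D = 0.391 mA

With gate tied to drain, V_GS = V_DS ≥ V_GS − V_th, so the device is in saturation.
KCL at the drain: ½ k_n (V_GS − V_th)² = (V_DD − V_GS)/R.
Let x = V_GS − 0.822. Then 28 x² + x − 6.248 = 0, giving x = 0.455 V (positive root), so V_GS = 1.28 V.
I_D = (V_DD − V_GS)/R = (7.07 − 1.28) / 14.8 = 0.391 mA.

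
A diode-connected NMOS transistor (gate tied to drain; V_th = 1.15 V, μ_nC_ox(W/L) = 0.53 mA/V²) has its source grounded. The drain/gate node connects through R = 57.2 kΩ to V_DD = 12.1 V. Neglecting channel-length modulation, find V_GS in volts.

With gate tied to drain, V_GS = V_DS ≥ V_GS − V_th, so the device is in saturation.
KCL at the drain: ½ k_n (V_GS − V_th)² = (V_DD − V_GS)/R.
Let x = V_GS − 1.15. Then 15.2 x² + x − 10.95 = 0, giving x = 0.818 V (positive root), so V_GS = 1.97 V.
I_D = (V_DD − V_GS)/R = (12.1 − 1.97) / 57.2 = 0.177 mA.

V_GS = 1.97 V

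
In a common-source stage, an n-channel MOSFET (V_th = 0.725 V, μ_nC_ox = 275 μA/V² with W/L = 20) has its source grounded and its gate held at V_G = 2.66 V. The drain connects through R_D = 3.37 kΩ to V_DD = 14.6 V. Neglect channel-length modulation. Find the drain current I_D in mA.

I_D = 4.20 mA

V_GS = V_G = 2.66 V, so V_ov = 2.66 − 0.725 = 1.94 V.
k_n = μ_nC_ox · (W/L) = 5.5 mA/V².
Assume saturation: I_D = ½ k_n V_ov² = 0.5 × 5.5 × 1.94² = 10.3 mA, giving V_DS = V_DD − I_D R_D = 14.6 − 10.3 × 3.37 = -20.1 V.
But -20.1 V < V_ov = 1.94 V, so the device is actually in triode.
In triode I_D = k_n[V_ov V_DS − ½ V_DS²] and I_D = (V_DD − V_DS)/R_D. Equating: 9.27 V_DS² − 36.87 V_DS + 14.6 = 0, giving V_DS = 0.446 V (the root below V_ov).
I_D = (14.6 − 0.446) / 3.37 = 4.2 mA.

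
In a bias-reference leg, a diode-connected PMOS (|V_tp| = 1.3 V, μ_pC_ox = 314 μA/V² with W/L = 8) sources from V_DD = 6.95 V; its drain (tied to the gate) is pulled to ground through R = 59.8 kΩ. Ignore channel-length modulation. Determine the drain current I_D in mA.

I_D = 0.0900 mA

With gate tied to drain, V_SG = V_SD ≥ V_SG − |V_tp|, so the device is in saturation.
k_p = μ_pC_ox · (W/L) = 2.512 mA/V².
KCL at the drain: ½ k_p (V_SG − |V_tp|)² = (V_DD − V_SG)/R.
Let x = V_SG − 1.3. Then 75.1 x² + x − 5.65 = 0, giving x = 0.268 V (positive root), so V_SG = 1.57 V.
I_D = (V_DD − V_SG)/R = (6.95 − 1.57) / 59.8 = 0.09 mA.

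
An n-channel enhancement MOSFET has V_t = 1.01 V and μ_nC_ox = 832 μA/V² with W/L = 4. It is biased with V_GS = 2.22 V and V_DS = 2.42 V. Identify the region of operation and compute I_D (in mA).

k_n = μ_nC_ox · (W/L) = 3.328 mA/V².
V_ov = V_GS − V_t = 2.22 − 1.01 = 1.21 V.
Since V_DS = 2.42 V ≥ V_ov = 1.21 V, the device is in saturation.
I_D = ½ k_n V_ov² = 0.5 × 3.328 × 1.21² = 2.44 mA.

Saturation; I_D = 2.44 mA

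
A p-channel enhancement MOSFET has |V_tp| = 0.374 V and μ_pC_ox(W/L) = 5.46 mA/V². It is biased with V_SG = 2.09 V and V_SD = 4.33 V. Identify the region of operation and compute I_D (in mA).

Saturation; I_D = 8.04 mA

V_ov = V_SG − |V_tp| = 2.09 − 0.374 = 1.72 V.
Since V_SD = 4.33 V ≥ V_ov = 1.72 V, the device is in saturation.
I_D = ½ k_p V_ov² = 0.5 × 5.46 × 1.72² = 8.04 mA.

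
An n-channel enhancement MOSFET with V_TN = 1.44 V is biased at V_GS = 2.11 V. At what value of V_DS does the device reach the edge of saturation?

V_DS,sat = 0.670 V

The boundary between triode and saturation is V_DS = V_GS − V_TN = V_ov.
V_ov = 2.11 − 1.44 = 0.67 V.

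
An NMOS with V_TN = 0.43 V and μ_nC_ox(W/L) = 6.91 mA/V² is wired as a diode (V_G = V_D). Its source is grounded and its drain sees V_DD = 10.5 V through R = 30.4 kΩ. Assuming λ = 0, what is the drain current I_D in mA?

I_D = 0.321 mA

With gate tied to drain, V_GS = V_DS ≥ V_GS − V_TN, so the device is in saturation.
KCL at the drain: ½ k_n (V_GS − V_TN)² = (V_DD − V_GS)/R.
Let x = V_GS − 0.43. Then 105 x² + x − 10.07 = 0, giving x = 0.305 V (positive root), so V_GS = 0.735 V.
I_D = (V_DD − V_GS)/R = (10.5 − 0.735) / 30.4 = 0.321 mA.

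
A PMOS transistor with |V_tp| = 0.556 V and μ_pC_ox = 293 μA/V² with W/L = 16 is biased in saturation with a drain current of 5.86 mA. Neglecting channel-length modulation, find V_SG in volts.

k_p = μ_pC_ox · (W/L) = 4.688 mA/V².
In saturation I_D = ½ k_p (V_SG − |V_tp|)², so V_SG − |V_tp| = √(2 I_D / k_p) = √(2 × 5.86 / 4.688) = 1.58 V.
V_SG = 0.556 + 1.58 = 2.14 V.

V_SG = 2.14 V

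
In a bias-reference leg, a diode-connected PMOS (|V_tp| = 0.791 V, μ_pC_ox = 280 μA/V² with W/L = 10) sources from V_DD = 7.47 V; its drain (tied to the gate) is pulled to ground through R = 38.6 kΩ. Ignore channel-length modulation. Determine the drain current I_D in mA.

With gate tied to drain, V_SG = V_SD ≥ V_SG − |V_tp|, so the device is in saturation.
k_p = μ_pC_ox · (W/L) = 2.8 mA/V².
KCL at the drain: ½ k_p (V_SG − |V_tp|)² = (V_DD − V_SG)/R.
Let x = V_SG − 0.791. Then 54 x² + x − 6.679 = 0, giving x = 0.342 V (positive root), so V_SG = 1.13 V.
I_D = (V_DD − V_SG)/R = (7.47 − 1.13) / 38.6 = 0.164 mA.

I_D = 0.164 mA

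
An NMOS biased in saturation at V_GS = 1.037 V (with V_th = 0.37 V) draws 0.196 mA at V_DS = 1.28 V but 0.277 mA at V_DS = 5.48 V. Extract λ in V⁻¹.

With V_GS fixed, I_D ∝ (1 + λ V_DS) in saturation, so I_D2/I_D1 = (1 + λ V_DS2)/(1 + λ V_DS1).
0.277/0.196 = 1.413 = (1 + 5.48 λ)/(1 + 1.28 λ).
Solving: λ (I_D1 V_DS2 − I_D2 V_DS1) = I_D2 − I_D1, so λ = (0.277 − 0.196) / (0.196 × 5.48 − 0.277 × 1.28) = 0.081 / 0.72 = 0.113 V⁻¹.

λ = 0.113 V⁻¹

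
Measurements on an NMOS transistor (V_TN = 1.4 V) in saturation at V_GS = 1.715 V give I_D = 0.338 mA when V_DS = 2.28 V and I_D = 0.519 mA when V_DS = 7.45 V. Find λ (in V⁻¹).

λ = 0.136 V⁻¹

With V_GS fixed, I_D ∝ (1 + λ V_DS) in saturation, so I_D2/I_D1 = (1 + λ V_DS2)/(1 + λ V_DS1).
0.519/0.338 = 1.536 = (1 + 7.45 λ)/(1 + 2.28 λ).
Solving: λ (I_D1 V_DS2 − I_D2 V_DS1) = I_D2 − I_D1, so λ = (0.519 − 0.338) / (0.338 × 7.45 − 0.519 × 2.28) = 0.181 / 1.33 = 0.136 V⁻¹.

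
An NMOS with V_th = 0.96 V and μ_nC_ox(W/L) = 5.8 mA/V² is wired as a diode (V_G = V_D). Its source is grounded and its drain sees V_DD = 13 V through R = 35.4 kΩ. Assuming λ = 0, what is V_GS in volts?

V_GS = 1.30 V

With gate tied to drain, V_GS = V_DS ≥ V_GS − V_th, so the device is in saturation.
KCL at the drain: ½ k_n (V_GS − V_th)² = (V_DD − V_GS)/R.
Let x = V_GS − 0.96. Then 103 x² + x − 12.04 = 0, giving x = 0.338 V (positive root), so V_GS = 1.3 V.
I_D = (V_DD − V_GS)/R = (13 − 1.3) / 35.4 = 0.331 mA.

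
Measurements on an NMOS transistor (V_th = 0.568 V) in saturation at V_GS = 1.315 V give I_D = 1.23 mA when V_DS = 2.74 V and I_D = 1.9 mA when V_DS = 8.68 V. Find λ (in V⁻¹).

λ = 0.122 V⁻¹

With V_GS fixed, I_D ∝ (1 + λ V_DS) in saturation, so I_D2/I_D1 = (1 + λ V_DS2)/(1 + λ V_DS1).
1.9/1.23 = 1.545 = (1 + 8.68 λ)/(1 + 2.74 λ).
Solving: λ (I_D1 V_DS2 − I_D2 V_DS1) = I_D2 − I_D1, so λ = (1.9 − 1.23) / (1.23 × 8.68 − 1.9 × 2.74) = 0.67 / 5.47 = 0.122 V⁻¹.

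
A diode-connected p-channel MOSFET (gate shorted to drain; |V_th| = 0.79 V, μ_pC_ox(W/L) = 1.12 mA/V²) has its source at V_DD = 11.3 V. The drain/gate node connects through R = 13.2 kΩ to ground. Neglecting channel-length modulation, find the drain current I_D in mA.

With gate tied to drain, V_SG = V_SD ≥ V_SG − |V_th|, so the device is in saturation.
KCL at the drain: ½ k_p (V_SG − |V_th|)² = (V_DD − V_SG)/R.
Let x = V_SG − 0.79. Then 7.39 x² + x − 10.51 = 0, giving x = 1.13 V (positive root), so V_SG = 1.92 V.
I_D = (V_DD − V_SG)/R = (11.3 − 1.92) / 13.2 = 0.711 mA.

I_D = 0.711 mA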